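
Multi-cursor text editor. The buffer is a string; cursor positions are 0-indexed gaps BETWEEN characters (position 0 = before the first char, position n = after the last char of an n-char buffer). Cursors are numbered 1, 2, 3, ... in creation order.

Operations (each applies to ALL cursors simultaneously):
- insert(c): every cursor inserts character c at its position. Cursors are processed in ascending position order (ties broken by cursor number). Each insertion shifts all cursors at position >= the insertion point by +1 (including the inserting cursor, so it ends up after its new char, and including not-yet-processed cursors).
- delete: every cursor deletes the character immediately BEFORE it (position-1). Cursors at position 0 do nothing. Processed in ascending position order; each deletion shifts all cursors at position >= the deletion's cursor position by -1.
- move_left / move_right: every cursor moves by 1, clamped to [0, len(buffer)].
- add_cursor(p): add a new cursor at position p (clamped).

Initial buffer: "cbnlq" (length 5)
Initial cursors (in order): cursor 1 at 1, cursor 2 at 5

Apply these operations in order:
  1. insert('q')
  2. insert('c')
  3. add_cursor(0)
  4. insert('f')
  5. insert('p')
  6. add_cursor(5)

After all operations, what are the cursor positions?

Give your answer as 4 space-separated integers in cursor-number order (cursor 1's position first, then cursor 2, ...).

After op 1 (insert('q')): buffer="cqbnlqq" (len 7), cursors c1@2 c2@7, authorship .1....2
After op 2 (insert('c')): buffer="cqcbnlqqc" (len 9), cursors c1@3 c2@9, authorship .11....22
After op 3 (add_cursor(0)): buffer="cqcbnlqqc" (len 9), cursors c3@0 c1@3 c2@9, authorship .11....22
After op 4 (insert('f')): buffer="fcqcfbnlqqcf" (len 12), cursors c3@1 c1@5 c2@12, authorship 3.111....222
After op 5 (insert('p')): buffer="fpcqcfpbnlqqcfp" (len 15), cursors c3@2 c1@7 c2@15, authorship 33.1111....2222
After op 6 (add_cursor(5)): buffer="fpcqcfpbnlqqcfp" (len 15), cursors c3@2 c4@5 c1@7 c2@15, authorship 33.1111....2222

Answer: 7 15 2 5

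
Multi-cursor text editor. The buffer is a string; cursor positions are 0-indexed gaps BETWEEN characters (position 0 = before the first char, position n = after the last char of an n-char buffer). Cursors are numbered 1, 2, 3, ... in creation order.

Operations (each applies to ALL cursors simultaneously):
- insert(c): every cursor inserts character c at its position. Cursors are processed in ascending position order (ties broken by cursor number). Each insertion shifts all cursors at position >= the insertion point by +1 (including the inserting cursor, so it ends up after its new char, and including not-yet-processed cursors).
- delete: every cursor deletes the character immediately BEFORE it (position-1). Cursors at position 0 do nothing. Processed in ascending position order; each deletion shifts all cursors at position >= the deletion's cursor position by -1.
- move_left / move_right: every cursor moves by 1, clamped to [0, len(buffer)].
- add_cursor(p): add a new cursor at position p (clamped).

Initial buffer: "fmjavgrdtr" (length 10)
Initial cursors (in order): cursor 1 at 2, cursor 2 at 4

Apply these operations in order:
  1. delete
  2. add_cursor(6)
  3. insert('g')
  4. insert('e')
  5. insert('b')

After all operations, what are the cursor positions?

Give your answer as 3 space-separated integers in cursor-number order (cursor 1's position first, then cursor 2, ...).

Answer: 4 8 15

Derivation:
After op 1 (delete): buffer="fjvgrdtr" (len 8), cursors c1@1 c2@2, authorship ........
After op 2 (add_cursor(6)): buffer="fjvgrdtr" (len 8), cursors c1@1 c2@2 c3@6, authorship ........
After op 3 (insert('g')): buffer="fgjgvgrdgtr" (len 11), cursors c1@2 c2@4 c3@9, authorship .1.2....3..
After op 4 (insert('e')): buffer="fgejgevgrdgetr" (len 14), cursors c1@3 c2@6 c3@12, authorship .11.22....33..
After op 5 (insert('b')): buffer="fgebjgebvgrdgebtr" (len 17), cursors c1@4 c2@8 c3@15, authorship .111.222....333..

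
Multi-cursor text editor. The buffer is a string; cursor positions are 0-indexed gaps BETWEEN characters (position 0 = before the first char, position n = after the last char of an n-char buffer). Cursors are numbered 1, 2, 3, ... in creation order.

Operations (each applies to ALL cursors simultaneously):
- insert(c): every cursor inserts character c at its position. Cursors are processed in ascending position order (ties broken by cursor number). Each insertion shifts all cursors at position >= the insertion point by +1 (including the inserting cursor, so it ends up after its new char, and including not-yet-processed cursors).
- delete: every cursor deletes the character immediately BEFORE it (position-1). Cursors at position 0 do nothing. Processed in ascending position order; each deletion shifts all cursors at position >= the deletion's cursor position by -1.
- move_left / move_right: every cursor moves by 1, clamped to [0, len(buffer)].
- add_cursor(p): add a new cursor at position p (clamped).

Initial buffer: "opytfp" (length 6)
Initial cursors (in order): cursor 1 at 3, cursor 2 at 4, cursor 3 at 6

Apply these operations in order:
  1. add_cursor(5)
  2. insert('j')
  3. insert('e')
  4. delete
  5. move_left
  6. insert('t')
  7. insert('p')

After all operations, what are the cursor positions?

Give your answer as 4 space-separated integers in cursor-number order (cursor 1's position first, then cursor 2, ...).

After op 1 (add_cursor(5)): buffer="opytfp" (len 6), cursors c1@3 c2@4 c4@5 c3@6, authorship ......
After op 2 (insert('j')): buffer="opyjtjfjpj" (len 10), cursors c1@4 c2@6 c4@8 c3@10, authorship ...1.2.4.3
After op 3 (insert('e')): buffer="opyjetjefjepje" (len 14), cursors c1@5 c2@8 c4@11 c3@14, authorship ...11.22.44.33
After op 4 (delete): buffer="opyjtjfjpj" (len 10), cursors c1@4 c2@6 c4@8 c3@10, authorship ...1.2.4.3
After op 5 (move_left): buffer="opyjtjfjpj" (len 10), cursors c1@3 c2@5 c4@7 c3@9, authorship ...1.2.4.3
After op 6 (insert('t')): buffer="opytjttjftjptj" (len 14), cursors c1@4 c2@7 c4@10 c3@13, authorship ...11.22.44.33
After op 7 (insert('p')): buffer="opytpjttpjftpjptpj" (len 18), cursors c1@5 c2@9 c4@13 c3@17, authorship ...111.222.444.333

Answer: 5 9 17 13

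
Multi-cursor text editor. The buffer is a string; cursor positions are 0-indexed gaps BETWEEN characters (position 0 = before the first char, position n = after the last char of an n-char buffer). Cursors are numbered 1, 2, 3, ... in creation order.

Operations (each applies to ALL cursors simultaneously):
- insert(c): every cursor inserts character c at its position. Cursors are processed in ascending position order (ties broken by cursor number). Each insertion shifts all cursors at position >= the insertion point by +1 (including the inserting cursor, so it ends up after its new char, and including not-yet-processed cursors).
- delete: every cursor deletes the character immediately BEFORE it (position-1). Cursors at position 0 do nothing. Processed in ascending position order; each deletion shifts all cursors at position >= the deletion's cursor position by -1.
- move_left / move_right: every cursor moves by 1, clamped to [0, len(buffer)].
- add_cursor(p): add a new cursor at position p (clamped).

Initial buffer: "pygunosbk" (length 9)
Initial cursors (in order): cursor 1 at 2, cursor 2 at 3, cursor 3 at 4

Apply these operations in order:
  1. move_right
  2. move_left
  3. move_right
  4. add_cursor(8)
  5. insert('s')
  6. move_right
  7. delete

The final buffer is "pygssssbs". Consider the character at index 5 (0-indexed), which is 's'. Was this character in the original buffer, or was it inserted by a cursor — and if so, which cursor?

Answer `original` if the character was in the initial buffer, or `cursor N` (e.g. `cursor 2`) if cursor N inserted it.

After op 1 (move_right): buffer="pygunosbk" (len 9), cursors c1@3 c2@4 c3@5, authorship .........
After op 2 (move_left): buffer="pygunosbk" (len 9), cursors c1@2 c2@3 c3@4, authorship .........
After op 3 (move_right): buffer="pygunosbk" (len 9), cursors c1@3 c2@4 c3@5, authorship .........
After op 4 (add_cursor(8)): buffer="pygunosbk" (len 9), cursors c1@3 c2@4 c3@5 c4@8, authorship .........
After op 5 (insert('s')): buffer="pygsusnsosbsk" (len 13), cursors c1@4 c2@6 c3@8 c4@12, authorship ...1.2.3...4.
After op 6 (move_right): buffer="pygsusnsosbsk" (len 13), cursors c1@5 c2@7 c3@9 c4@13, authorship ...1.2.3...4.
After op 7 (delete): buffer="pygssssbs" (len 9), cursors c1@4 c2@5 c3@6 c4@9, authorship ...123..4
Authorship (.=original, N=cursor N): . . . 1 2 3 . . 4
Index 5: author = 3

Answer: cursor 3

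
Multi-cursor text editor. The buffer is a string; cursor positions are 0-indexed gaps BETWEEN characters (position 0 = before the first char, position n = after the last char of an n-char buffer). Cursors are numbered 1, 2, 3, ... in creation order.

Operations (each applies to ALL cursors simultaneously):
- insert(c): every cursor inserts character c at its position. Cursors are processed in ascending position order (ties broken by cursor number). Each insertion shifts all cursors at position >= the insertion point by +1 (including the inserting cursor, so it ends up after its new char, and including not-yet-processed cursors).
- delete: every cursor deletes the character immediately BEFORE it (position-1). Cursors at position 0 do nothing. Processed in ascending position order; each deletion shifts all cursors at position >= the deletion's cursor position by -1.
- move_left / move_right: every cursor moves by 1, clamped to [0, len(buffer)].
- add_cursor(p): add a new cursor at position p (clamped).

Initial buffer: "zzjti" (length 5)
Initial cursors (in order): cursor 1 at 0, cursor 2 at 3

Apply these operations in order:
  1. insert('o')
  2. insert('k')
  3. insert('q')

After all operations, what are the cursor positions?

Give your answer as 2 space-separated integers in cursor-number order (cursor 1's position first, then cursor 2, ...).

Answer: 3 9

Derivation:
After op 1 (insert('o')): buffer="ozzjoti" (len 7), cursors c1@1 c2@5, authorship 1...2..
After op 2 (insert('k')): buffer="okzzjokti" (len 9), cursors c1@2 c2@7, authorship 11...22..
After op 3 (insert('q')): buffer="okqzzjokqti" (len 11), cursors c1@3 c2@9, authorship 111...222..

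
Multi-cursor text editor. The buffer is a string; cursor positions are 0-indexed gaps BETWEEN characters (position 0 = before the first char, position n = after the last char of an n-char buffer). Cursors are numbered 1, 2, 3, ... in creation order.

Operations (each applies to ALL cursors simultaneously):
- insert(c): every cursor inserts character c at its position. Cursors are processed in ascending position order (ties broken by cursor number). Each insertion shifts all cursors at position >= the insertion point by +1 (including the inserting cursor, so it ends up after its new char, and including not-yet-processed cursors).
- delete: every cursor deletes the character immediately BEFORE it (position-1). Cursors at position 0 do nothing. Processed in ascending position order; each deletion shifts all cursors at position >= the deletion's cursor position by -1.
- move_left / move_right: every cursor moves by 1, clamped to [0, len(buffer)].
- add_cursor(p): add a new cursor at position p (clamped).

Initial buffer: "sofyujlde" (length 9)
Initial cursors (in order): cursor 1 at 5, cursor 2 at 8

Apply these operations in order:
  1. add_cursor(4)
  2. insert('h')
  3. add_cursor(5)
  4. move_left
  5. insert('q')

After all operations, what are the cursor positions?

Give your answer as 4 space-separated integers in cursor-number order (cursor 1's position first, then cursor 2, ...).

Answer: 9 14 6 6

Derivation:
After op 1 (add_cursor(4)): buffer="sofyujlde" (len 9), cursors c3@4 c1@5 c2@8, authorship .........
After op 2 (insert('h')): buffer="sofyhuhjldhe" (len 12), cursors c3@5 c1@7 c2@11, authorship ....3.1...2.
After op 3 (add_cursor(5)): buffer="sofyhuhjldhe" (len 12), cursors c3@5 c4@5 c1@7 c2@11, authorship ....3.1...2.
After op 4 (move_left): buffer="sofyhuhjldhe" (len 12), cursors c3@4 c4@4 c1@6 c2@10, authorship ....3.1...2.
After op 5 (insert('q')): buffer="sofyqqhuqhjldqhe" (len 16), cursors c3@6 c4@6 c1@9 c2@14, authorship ....343.11...22.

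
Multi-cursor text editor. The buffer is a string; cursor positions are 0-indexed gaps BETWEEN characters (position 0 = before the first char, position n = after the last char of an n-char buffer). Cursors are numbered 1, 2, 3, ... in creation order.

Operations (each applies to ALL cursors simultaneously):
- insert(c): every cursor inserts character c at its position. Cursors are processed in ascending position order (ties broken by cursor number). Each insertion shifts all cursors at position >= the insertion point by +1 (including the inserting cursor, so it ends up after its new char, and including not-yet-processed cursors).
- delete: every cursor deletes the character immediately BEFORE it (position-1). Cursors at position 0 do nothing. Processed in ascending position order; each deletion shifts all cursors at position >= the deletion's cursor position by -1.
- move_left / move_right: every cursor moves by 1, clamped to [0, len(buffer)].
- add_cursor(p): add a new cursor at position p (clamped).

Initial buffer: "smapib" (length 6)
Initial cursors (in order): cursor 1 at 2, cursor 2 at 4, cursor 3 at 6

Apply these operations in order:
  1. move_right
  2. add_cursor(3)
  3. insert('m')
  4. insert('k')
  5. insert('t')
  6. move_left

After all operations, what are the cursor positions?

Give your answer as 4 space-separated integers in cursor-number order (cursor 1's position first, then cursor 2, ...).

Answer: 8 13 17 8

Derivation:
After op 1 (move_right): buffer="smapib" (len 6), cursors c1@3 c2@5 c3@6, authorship ......
After op 2 (add_cursor(3)): buffer="smapib" (len 6), cursors c1@3 c4@3 c2@5 c3@6, authorship ......
After op 3 (insert('m')): buffer="smammpimbm" (len 10), cursors c1@5 c4@5 c2@8 c3@10, authorship ...14..2.3
After op 4 (insert('k')): buffer="smammkkpimkbmk" (len 14), cursors c1@7 c4@7 c2@11 c3@14, authorship ...1414..22.33
After op 5 (insert('t')): buffer="smammkkttpimktbmkt" (len 18), cursors c1@9 c4@9 c2@14 c3@18, authorship ...141414..222.333
After op 6 (move_left): buffer="smammkkttpimktbmkt" (len 18), cursors c1@8 c4@8 c2@13 c3@17, authorship ...141414..222.333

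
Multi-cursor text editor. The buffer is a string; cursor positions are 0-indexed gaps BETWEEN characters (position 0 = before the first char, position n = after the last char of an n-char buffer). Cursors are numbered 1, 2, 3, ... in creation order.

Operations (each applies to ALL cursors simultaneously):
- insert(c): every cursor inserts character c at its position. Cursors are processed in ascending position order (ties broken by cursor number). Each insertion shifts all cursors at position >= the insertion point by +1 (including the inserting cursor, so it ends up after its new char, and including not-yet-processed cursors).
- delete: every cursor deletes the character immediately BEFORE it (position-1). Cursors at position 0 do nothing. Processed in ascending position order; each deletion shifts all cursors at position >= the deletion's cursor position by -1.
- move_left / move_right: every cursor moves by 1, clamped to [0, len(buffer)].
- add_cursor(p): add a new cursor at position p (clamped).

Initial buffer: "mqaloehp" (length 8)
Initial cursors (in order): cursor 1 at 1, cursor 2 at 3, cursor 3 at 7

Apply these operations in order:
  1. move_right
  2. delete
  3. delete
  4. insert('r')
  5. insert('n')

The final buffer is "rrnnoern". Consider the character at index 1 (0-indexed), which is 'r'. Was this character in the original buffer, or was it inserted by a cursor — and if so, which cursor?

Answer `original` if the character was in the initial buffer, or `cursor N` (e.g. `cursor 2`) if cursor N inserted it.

Answer: cursor 2

Derivation:
After op 1 (move_right): buffer="mqaloehp" (len 8), cursors c1@2 c2@4 c3@8, authorship ........
After op 2 (delete): buffer="maoeh" (len 5), cursors c1@1 c2@2 c3@5, authorship .....
After op 3 (delete): buffer="oe" (len 2), cursors c1@0 c2@0 c3@2, authorship ..
After op 4 (insert('r')): buffer="rroer" (len 5), cursors c1@2 c2@2 c3@5, authorship 12..3
After op 5 (insert('n')): buffer="rrnnoern" (len 8), cursors c1@4 c2@4 c3@8, authorship 1212..33
Authorship (.=original, N=cursor N): 1 2 1 2 . . 3 3
Index 1: author = 2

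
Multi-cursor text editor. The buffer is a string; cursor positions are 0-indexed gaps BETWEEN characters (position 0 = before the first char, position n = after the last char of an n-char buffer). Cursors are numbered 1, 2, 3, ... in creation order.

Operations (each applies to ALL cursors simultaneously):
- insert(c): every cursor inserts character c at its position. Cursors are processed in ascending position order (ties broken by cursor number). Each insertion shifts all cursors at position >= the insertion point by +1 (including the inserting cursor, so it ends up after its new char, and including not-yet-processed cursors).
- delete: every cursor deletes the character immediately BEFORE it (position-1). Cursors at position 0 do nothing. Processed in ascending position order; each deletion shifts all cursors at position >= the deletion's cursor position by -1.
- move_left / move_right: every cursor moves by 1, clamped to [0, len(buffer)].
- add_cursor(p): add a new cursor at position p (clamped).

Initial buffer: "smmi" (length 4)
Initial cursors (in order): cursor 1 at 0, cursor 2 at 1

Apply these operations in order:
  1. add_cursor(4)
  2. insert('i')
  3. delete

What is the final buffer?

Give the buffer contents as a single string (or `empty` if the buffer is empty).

Answer: smmi

Derivation:
After op 1 (add_cursor(4)): buffer="smmi" (len 4), cursors c1@0 c2@1 c3@4, authorship ....
After op 2 (insert('i')): buffer="isimmii" (len 7), cursors c1@1 c2@3 c3@7, authorship 1.2...3
After op 3 (delete): buffer="smmi" (len 4), cursors c1@0 c2@1 c3@4, authorship ....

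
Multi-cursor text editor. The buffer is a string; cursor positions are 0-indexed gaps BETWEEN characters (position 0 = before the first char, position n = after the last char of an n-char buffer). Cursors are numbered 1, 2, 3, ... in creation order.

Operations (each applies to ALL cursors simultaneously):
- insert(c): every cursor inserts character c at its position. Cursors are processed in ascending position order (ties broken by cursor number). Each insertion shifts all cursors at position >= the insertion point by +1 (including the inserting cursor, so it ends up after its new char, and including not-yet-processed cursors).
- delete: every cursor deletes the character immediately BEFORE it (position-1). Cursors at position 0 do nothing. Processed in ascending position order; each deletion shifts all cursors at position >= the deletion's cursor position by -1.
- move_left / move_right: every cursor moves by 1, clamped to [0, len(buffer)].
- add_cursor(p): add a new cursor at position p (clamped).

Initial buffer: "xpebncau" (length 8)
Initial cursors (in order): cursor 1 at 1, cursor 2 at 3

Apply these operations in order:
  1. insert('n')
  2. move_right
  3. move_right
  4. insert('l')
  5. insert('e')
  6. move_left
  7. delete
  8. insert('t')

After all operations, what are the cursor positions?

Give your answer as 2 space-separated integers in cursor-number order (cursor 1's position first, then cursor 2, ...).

After op 1 (insert('n')): buffer="xnpenbncau" (len 10), cursors c1@2 c2@5, authorship .1..2.....
After op 2 (move_right): buffer="xnpenbncau" (len 10), cursors c1@3 c2@6, authorship .1..2.....
After op 3 (move_right): buffer="xnpenbncau" (len 10), cursors c1@4 c2@7, authorship .1..2.....
After op 4 (insert('l')): buffer="xnpelnbnlcau" (len 12), cursors c1@5 c2@9, authorship .1..12..2...
After op 5 (insert('e')): buffer="xnpelenbnlecau" (len 14), cursors c1@6 c2@11, authorship .1..112..22...
After op 6 (move_left): buffer="xnpelenbnlecau" (len 14), cursors c1@5 c2@10, authorship .1..112..22...
After op 7 (delete): buffer="xnpeenbnecau" (len 12), cursors c1@4 c2@8, authorship .1..12..2...
After op 8 (insert('t')): buffer="xnpetenbntecau" (len 14), cursors c1@5 c2@10, authorship .1..112..22...

Answer: 5 10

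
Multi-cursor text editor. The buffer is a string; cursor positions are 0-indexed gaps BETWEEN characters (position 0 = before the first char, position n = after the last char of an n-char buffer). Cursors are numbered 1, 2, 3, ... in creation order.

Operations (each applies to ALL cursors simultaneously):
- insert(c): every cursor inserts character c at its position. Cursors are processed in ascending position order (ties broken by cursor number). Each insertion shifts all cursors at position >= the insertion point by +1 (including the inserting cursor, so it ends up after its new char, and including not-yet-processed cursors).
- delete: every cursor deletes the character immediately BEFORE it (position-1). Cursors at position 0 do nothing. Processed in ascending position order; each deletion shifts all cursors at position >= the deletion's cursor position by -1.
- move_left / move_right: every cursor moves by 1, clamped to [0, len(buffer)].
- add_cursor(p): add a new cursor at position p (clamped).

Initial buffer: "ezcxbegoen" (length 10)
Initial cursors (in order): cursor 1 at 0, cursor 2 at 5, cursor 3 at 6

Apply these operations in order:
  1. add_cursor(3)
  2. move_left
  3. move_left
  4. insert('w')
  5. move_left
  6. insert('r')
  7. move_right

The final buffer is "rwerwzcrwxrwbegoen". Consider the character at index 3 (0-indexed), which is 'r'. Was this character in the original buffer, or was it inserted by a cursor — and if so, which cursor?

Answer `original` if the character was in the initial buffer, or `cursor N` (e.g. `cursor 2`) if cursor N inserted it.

Answer: cursor 4

Derivation:
After op 1 (add_cursor(3)): buffer="ezcxbegoen" (len 10), cursors c1@0 c4@3 c2@5 c3@6, authorship ..........
After op 2 (move_left): buffer="ezcxbegoen" (len 10), cursors c1@0 c4@2 c2@4 c3@5, authorship ..........
After op 3 (move_left): buffer="ezcxbegoen" (len 10), cursors c1@0 c4@1 c2@3 c3@4, authorship ..........
After op 4 (insert('w')): buffer="wewzcwxwbegoen" (len 14), cursors c1@1 c4@3 c2@6 c3@8, authorship 1.4..2.3......
After op 5 (move_left): buffer="wewzcwxwbegoen" (len 14), cursors c1@0 c4@2 c2@5 c3@7, authorship 1.4..2.3......
After op 6 (insert('r')): buffer="rwerwzcrwxrwbegoen" (len 18), cursors c1@1 c4@4 c2@8 c3@11, authorship 11.44..22.33......
After op 7 (move_right): buffer="rwerwzcrwxrwbegoen" (len 18), cursors c1@2 c4@5 c2@9 c3@12, authorship 11.44..22.33......
Authorship (.=original, N=cursor N): 1 1 . 4 4 . . 2 2 . 3 3 . . . . . .
Index 3: author = 4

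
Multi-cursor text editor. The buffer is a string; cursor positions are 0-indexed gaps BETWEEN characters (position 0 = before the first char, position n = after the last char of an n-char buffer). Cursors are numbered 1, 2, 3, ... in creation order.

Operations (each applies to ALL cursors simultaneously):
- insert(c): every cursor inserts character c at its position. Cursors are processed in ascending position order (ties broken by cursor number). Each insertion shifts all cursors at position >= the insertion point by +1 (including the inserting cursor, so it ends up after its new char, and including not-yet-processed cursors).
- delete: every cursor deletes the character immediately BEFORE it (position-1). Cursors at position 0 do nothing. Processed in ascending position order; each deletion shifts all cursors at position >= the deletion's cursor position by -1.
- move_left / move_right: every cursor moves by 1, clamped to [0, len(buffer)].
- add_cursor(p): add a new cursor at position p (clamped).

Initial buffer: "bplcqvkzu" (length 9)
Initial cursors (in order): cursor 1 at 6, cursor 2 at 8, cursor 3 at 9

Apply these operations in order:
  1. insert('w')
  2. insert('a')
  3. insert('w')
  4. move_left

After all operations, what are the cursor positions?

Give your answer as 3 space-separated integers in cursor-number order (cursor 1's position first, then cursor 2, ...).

Answer: 8 13 17

Derivation:
After op 1 (insert('w')): buffer="bplcqvwkzwuw" (len 12), cursors c1@7 c2@10 c3@12, authorship ......1..2.3
After op 2 (insert('a')): buffer="bplcqvwakzwauwa" (len 15), cursors c1@8 c2@12 c3@15, authorship ......11..22.33
After op 3 (insert('w')): buffer="bplcqvwawkzwawuwaw" (len 18), cursors c1@9 c2@14 c3@18, authorship ......111..222.333
After op 4 (move_left): buffer="bplcqvwawkzwawuwaw" (len 18), cursors c1@8 c2@13 c3@17, authorship ......111..222.333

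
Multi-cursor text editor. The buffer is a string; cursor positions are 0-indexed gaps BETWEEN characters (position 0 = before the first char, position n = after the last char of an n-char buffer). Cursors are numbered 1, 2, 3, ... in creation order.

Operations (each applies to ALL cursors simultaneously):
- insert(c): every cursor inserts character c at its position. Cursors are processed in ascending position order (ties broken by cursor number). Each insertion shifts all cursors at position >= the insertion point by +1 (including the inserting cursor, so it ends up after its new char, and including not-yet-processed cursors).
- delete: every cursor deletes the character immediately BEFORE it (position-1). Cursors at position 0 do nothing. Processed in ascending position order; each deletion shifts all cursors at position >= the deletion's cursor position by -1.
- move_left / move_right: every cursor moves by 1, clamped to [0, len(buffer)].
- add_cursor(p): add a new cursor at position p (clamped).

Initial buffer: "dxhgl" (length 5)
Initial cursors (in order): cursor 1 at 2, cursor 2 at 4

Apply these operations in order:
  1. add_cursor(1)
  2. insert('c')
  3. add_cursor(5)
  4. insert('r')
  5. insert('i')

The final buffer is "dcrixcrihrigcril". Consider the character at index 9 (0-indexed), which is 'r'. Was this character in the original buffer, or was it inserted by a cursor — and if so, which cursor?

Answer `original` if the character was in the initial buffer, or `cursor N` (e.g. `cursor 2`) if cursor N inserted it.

Answer: cursor 4

Derivation:
After op 1 (add_cursor(1)): buffer="dxhgl" (len 5), cursors c3@1 c1@2 c2@4, authorship .....
After op 2 (insert('c')): buffer="dcxchgcl" (len 8), cursors c3@2 c1@4 c2@7, authorship .3.1..2.
After op 3 (add_cursor(5)): buffer="dcxchgcl" (len 8), cursors c3@2 c1@4 c4@5 c2@7, authorship .3.1..2.
After op 4 (insert('r')): buffer="dcrxcrhrgcrl" (len 12), cursors c3@3 c1@6 c4@8 c2@11, authorship .33.11.4.22.
After op 5 (insert('i')): buffer="dcrixcrihrigcril" (len 16), cursors c3@4 c1@8 c4@11 c2@15, authorship .333.111.44.222.
Authorship (.=original, N=cursor N): . 3 3 3 . 1 1 1 . 4 4 . 2 2 2 .
Index 9: author = 4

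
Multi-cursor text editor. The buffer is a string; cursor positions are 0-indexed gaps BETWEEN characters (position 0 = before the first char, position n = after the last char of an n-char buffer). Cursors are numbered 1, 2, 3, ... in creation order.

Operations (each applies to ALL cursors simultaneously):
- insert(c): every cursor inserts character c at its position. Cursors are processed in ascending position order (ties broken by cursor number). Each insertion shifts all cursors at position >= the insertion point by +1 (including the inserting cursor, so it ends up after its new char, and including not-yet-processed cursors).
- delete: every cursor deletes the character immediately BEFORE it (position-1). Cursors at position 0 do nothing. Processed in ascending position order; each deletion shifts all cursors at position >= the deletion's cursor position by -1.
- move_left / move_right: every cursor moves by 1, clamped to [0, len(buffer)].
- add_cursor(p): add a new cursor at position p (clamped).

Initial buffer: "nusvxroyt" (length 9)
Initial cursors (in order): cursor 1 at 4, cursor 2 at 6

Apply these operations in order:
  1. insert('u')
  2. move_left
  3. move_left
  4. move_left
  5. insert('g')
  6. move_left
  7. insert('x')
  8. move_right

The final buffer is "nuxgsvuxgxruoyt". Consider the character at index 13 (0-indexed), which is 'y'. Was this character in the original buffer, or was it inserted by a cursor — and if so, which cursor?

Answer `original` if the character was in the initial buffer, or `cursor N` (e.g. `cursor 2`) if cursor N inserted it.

After op 1 (insert('u')): buffer="nusvuxruoyt" (len 11), cursors c1@5 c2@8, authorship ....1..2...
After op 2 (move_left): buffer="nusvuxruoyt" (len 11), cursors c1@4 c2@7, authorship ....1..2...
After op 3 (move_left): buffer="nusvuxruoyt" (len 11), cursors c1@3 c2@6, authorship ....1..2...
After op 4 (move_left): buffer="nusvuxruoyt" (len 11), cursors c1@2 c2@5, authorship ....1..2...
After op 5 (insert('g')): buffer="nugsvugxruoyt" (len 13), cursors c1@3 c2@7, authorship ..1..12..2...
After op 6 (move_left): buffer="nugsvugxruoyt" (len 13), cursors c1@2 c2@6, authorship ..1..12..2...
After op 7 (insert('x')): buffer="nuxgsvuxgxruoyt" (len 15), cursors c1@3 c2@8, authorship ..11..122..2...
After op 8 (move_right): buffer="nuxgsvuxgxruoyt" (len 15), cursors c1@4 c2@9, authorship ..11..122..2...
Authorship (.=original, N=cursor N): . . 1 1 . . 1 2 2 . . 2 . . .
Index 13: author = original

Answer: original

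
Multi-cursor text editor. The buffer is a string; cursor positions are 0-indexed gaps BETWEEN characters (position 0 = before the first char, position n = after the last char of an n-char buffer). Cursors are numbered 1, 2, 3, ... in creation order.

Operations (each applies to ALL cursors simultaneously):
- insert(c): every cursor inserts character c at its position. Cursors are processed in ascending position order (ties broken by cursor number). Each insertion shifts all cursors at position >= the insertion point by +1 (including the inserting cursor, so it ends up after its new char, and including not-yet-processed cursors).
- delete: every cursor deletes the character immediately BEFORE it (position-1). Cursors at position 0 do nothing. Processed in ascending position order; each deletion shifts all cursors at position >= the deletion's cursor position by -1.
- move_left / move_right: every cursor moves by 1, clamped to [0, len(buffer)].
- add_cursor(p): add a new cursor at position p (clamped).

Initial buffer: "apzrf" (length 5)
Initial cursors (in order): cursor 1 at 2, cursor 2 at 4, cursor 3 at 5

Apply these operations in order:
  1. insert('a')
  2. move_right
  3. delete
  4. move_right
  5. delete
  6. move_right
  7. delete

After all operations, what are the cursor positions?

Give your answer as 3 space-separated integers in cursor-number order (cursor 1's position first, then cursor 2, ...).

After op 1 (insert('a')): buffer="apazrafa" (len 8), cursors c1@3 c2@6 c3@8, authorship ..1..2.3
After op 2 (move_right): buffer="apazrafa" (len 8), cursors c1@4 c2@7 c3@8, authorship ..1..2.3
After op 3 (delete): buffer="apara" (len 5), cursors c1@3 c2@5 c3@5, authorship ..1.2
After op 4 (move_right): buffer="apara" (len 5), cursors c1@4 c2@5 c3@5, authorship ..1.2
After op 5 (delete): buffer="ap" (len 2), cursors c1@2 c2@2 c3@2, authorship ..
After op 6 (move_right): buffer="ap" (len 2), cursors c1@2 c2@2 c3@2, authorship ..
After op 7 (delete): buffer="" (len 0), cursors c1@0 c2@0 c3@0, authorship 

Answer: 0 0 0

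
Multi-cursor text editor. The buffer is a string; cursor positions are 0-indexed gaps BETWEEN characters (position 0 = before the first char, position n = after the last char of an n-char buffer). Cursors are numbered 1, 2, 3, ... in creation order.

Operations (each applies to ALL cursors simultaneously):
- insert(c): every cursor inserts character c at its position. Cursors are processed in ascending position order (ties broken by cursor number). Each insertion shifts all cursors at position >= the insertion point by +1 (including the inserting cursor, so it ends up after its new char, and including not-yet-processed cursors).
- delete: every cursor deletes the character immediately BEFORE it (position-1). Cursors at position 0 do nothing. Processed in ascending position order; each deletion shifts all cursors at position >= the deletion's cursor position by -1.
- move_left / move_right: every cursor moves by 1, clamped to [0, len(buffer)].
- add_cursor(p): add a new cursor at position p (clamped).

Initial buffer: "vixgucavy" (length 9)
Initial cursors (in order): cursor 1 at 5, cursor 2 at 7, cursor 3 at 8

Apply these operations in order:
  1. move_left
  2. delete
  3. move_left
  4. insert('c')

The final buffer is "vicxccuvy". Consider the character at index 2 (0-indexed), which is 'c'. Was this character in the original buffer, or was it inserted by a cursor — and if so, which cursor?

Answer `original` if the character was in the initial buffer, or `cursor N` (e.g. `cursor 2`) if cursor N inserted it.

After op 1 (move_left): buffer="vixgucavy" (len 9), cursors c1@4 c2@6 c3@7, authorship .........
After op 2 (delete): buffer="vixuvy" (len 6), cursors c1@3 c2@4 c3@4, authorship ......
After op 3 (move_left): buffer="vixuvy" (len 6), cursors c1@2 c2@3 c3@3, authorship ......
After op 4 (insert('c')): buffer="vicxccuvy" (len 9), cursors c1@3 c2@6 c3@6, authorship ..1.23...
Authorship (.=original, N=cursor N): . . 1 . 2 3 . . .
Index 2: author = 1

Answer: cursor 1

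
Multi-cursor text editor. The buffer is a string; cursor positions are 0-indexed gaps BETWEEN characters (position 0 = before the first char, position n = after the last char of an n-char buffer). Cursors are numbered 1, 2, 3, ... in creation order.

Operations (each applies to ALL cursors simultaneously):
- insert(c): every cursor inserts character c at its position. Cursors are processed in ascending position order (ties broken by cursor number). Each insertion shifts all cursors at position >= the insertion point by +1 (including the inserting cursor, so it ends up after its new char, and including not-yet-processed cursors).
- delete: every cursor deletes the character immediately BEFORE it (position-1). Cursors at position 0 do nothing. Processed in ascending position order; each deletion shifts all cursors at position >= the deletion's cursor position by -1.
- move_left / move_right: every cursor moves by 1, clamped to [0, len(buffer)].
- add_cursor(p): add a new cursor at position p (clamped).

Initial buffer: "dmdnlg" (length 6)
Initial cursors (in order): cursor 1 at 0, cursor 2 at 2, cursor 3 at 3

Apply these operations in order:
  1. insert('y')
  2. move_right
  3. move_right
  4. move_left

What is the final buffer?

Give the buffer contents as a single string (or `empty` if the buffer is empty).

After op 1 (insert('y')): buffer="ydmydynlg" (len 9), cursors c1@1 c2@4 c3@6, authorship 1..2.3...
After op 2 (move_right): buffer="ydmydynlg" (len 9), cursors c1@2 c2@5 c3@7, authorship 1..2.3...
After op 3 (move_right): buffer="ydmydynlg" (len 9), cursors c1@3 c2@6 c3@8, authorship 1..2.3...
After op 4 (move_left): buffer="ydmydynlg" (len 9), cursors c1@2 c2@5 c3@7, authorship 1..2.3...

Answer: ydmydynlg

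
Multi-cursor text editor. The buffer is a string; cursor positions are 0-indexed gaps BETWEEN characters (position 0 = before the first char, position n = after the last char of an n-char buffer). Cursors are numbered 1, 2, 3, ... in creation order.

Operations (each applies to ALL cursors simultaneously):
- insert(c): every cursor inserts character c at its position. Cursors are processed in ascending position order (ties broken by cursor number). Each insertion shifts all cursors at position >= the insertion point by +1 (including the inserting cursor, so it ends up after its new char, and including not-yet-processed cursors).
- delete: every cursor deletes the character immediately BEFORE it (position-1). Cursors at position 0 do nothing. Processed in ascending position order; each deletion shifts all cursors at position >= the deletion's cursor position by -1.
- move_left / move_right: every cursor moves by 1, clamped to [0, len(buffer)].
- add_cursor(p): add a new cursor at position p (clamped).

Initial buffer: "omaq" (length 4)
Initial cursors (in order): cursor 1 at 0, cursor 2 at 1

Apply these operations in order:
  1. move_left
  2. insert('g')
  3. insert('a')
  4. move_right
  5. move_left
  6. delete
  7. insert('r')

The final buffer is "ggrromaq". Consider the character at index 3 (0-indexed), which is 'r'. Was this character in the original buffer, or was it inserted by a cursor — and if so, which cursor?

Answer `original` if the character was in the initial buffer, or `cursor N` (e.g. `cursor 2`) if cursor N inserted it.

Answer: cursor 2

Derivation:
After op 1 (move_left): buffer="omaq" (len 4), cursors c1@0 c2@0, authorship ....
After op 2 (insert('g')): buffer="ggomaq" (len 6), cursors c1@2 c2@2, authorship 12....
After op 3 (insert('a')): buffer="ggaaomaq" (len 8), cursors c1@4 c2@4, authorship 1212....
After op 4 (move_right): buffer="ggaaomaq" (len 8), cursors c1@5 c2@5, authorship 1212....
After op 5 (move_left): buffer="ggaaomaq" (len 8), cursors c1@4 c2@4, authorship 1212....
After op 6 (delete): buffer="ggomaq" (len 6), cursors c1@2 c2@2, authorship 12....
After op 7 (insert('r')): buffer="ggrromaq" (len 8), cursors c1@4 c2@4, authorship 1212....
Authorship (.=original, N=cursor N): 1 2 1 2 . . . .
Index 3: author = 2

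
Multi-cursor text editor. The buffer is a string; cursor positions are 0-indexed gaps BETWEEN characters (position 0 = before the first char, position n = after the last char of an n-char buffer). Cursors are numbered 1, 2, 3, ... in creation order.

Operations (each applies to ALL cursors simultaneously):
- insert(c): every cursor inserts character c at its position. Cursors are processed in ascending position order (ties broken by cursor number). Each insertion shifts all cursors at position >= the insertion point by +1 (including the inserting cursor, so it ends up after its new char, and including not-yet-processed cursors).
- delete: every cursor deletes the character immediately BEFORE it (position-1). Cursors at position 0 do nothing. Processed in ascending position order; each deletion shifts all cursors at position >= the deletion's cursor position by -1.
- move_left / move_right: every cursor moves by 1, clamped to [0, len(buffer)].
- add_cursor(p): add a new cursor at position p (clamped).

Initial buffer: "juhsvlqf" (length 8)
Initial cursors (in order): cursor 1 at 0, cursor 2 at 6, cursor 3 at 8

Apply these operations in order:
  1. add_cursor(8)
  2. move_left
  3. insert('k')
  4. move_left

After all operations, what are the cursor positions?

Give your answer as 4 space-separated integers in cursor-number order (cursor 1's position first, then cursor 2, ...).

After op 1 (add_cursor(8)): buffer="juhsvlqf" (len 8), cursors c1@0 c2@6 c3@8 c4@8, authorship ........
After op 2 (move_left): buffer="juhsvlqf" (len 8), cursors c1@0 c2@5 c3@7 c4@7, authorship ........
After op 3 (insert('k')): buffer="kjuhsvklqkkf" (len 12), cursors c1@1 c2@7 c3@11 c4@11, authorship 1.....2..34.
After op 4 (move_left): buffer="kjuhsvklqkkf" (len 12), cursors c1@0 c2@6 c3@10 c4@10, authorship 1.....2..34.

Answer: 0 6 10 10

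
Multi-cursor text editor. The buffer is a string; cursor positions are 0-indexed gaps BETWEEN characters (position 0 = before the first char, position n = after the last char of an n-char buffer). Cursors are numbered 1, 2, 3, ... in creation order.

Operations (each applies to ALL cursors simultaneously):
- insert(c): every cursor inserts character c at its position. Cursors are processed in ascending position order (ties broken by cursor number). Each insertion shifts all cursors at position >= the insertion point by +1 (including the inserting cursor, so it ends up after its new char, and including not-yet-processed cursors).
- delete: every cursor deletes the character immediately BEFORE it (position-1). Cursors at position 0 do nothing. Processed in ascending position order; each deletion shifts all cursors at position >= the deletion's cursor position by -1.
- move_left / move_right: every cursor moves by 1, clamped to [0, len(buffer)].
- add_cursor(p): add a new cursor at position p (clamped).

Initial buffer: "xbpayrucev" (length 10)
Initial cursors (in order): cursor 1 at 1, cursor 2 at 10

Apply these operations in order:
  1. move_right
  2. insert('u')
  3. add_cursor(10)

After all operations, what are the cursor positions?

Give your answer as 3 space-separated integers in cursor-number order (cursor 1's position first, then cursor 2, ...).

After op 1 (move_right): buffer="xbpayrucev" (len 10), cursors c1@2 c2@10, authorship ..........
After op 2 (insert('u')): buffer="xbupayrucevu" (len 12), cursors c1@3 c2@12, authorship ..1........2
After op 3 (add_cursor(10)): buffer="xbupayrucevu" (len 12), cursors c1@3 c3@10 c2@12, authorship ..1........2

Answer: 3 12 10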